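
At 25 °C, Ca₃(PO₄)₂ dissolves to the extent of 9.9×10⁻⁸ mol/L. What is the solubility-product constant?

Ca₃(PO₄)₂(s) ⇌ 3 Ca²⁺(aq) + 2 PO₄³⁻(aq)
Let s be the molar solubility. Then [Ca²⁺] = 3s and [PO₄³⁻] = 2s.
Ksp = [Ca²⁺]^3[PO₄³⁻]^2 = (3s)^3 · (2s)^2 = 108s^5
Ksp = 108 × (9.9×10⁻⁸)^5 = 1.0×10⁻³³

Ksp = 1.0×10⁻³³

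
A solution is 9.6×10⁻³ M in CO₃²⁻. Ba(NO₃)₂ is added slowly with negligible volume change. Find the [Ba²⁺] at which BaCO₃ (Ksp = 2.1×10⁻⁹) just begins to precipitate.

2.2×10⁻⁷ M

Precipitation begins when Q = Ksp.
BaCO₃(s) ⇌ Ba²⁺(aq) + CO₃²⁻(aq)
Ksp = [Ba²⁺][CO₃²⁻] = [Ba²⁺](9.6×10⁻³)
[Ba²⁺] = 2.1×10⁻⁹ / (9.6×10⁻³) = 2.2×10⁻⁷
[Ba²⁺] = 2.2×10⁻⁷ M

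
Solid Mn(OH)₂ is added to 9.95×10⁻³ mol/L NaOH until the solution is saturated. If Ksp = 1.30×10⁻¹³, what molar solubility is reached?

1.31×10⁻⁹ M

Mn(OH)₂(s) ⇌ Mn²⁺(aq) + 2 OH⁻(aq)
OH⁻ is already present at 9.95×10⁻³ mol/L. If s mol/L of Mn(OH)₂ dissolves, [Mn²⁺] = s while [OH⁻] ≈ 9.95×10⁻³ mol/L.
Ksp = [Mn²⁺][OH⁻]^2 = s(9.95×10⁻³)^2
s = 1.30×10⁻¹³ / (9.95×10⁻³)^2 = 1.31×10⁻⁹
s = 1.31×10⁻⁹ mol/L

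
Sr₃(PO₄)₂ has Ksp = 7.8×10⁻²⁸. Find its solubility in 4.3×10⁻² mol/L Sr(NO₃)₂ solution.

Sr₃(PO₄)₂(s) ⇌ 3 Sr²⁺(aq) + 2 PO₄³⁻(aq)
With Sr²⁺ already at 4.3×10⁻² mol/L and s small, take [Sr²⁺] ≈ 4.3×10⁻² mol/L and [PO₄³⁻] = 2s.
Ksp = [Sr²⁺]^3[PO₄³⁻]^2 = (4.3×10⁻²)^3(2s)^2
(2s)^2 = 7.8×10⁻²⁸ / (4.3×10⁻²)^3 = 9.8×10⁻²⁴
s = 1.6×10⁻¹² mol/L

1.6×10⁻¹² M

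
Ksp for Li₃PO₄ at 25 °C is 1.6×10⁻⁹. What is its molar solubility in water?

2.8×10⁻³ M

Li₃PO₄(s) ⇌ 3 Li⁺(aq) + PO₄³⁻(aq)
With molar solubility s: [Li⁺] = 3s, [PO₄³⁻] = s.
Ksp = [Li⁺]^3[PO₄³⁻] = (3s)^3 · s = 27s^4
27s^4 = 1.6×10⁻⁹  ⇒  s^4 = 5.9×10⁻¹¹
s = 2.8×10⁻³ M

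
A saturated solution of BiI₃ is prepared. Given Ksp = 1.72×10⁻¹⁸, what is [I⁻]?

BiI₃(s) ⇌ Bi³⁺(aq) + 3 I⁻(aq)
With molar solubility s: [Bi³⁺] = s, [I⁻] = 3s.
Ksp = [Bi³⁺][I⁻]^3 = s · (3s)^3 = 27s^4 = 1.72×10⁻¹⁸
s = 1.59×10⁻⁵ M
[I⁻] = 3s = 4.77×10⁻⁵ M

4.77×10⁻⁵ M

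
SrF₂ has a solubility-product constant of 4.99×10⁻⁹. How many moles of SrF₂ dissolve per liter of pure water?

SrF₂(s) ⇌ Sr²⁺(aq) + 2 F⁻(aq)
Call the molar solubility s, so that [Sr²⁺] = s and [F⁻] = 2s.
Ksp = [Sr²⁺][F⁻]^2 = s · (2s)^2 = 4s^3
4s^3 = 4.99×10⁻⁹  ⇒  s^3 = 1.25×10⁻⁹
s = (1.25×10⁻⁹)^(1/3) = 1.08×10⁻³ mol/L

1.08×10⁻³ M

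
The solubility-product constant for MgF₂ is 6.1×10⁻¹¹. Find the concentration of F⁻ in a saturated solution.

MgF₂(s) ⇌ Mg²⁺(aq) + 2 F⁻(aq)
Let s be the molar solubility. Then [Mg²⁺] = s and [F⁻] = 2s.
Ksp = [Mg²⁺][F⁻]^2 = s · (2s)^2 = 4s^3 = 6.1×10⁻¹¹
s = 2.5×10⁻⁴ M
[F⁻] = 2s = 5.0×10⁻⁴ M

5.0×10⁻⁴ M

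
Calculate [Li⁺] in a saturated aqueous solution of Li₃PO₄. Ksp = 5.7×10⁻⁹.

1.1×10⁻² M

Li₃PO₄(s) ⇌ 3 Li⁺(aq) + PO₄³⁻(aq)
Let s be the molar solubility. Then [Li⁺] = 3s and [PO₄³⁻] = s.
Ksp = [Li⁺]^3[PO₄³⁻] = (3s)^3 · s = 27s^4 = 5.7×10⁻⁹
s = 3.8×10⁻³ mol/L
[Li⁺] = 3s = 1.1×10⁻² mol/L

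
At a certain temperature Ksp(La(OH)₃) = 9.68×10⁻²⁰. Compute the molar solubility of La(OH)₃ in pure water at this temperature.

7.74×10⁻⁶ M

La(OH)₃(s) ⇌ La³⁺(aq) + 3 OH⁻(aq)
For each mole of La(OH)₃ that dissolves per liter, [La³⁺] = s and [OH⁻] = 3s; let s denote this solubility.
Ksp = [La³⁺][OH⁻]^3 = s · (3s)^3 = 27s^4
27s^4 = 9.68×10⁻²⁰  ⇒  s^4 = 3.59×10⁻²¹
s = (3.59×10⁻²¹)^(1/4) = 7.74×10⁻⁶ mol/L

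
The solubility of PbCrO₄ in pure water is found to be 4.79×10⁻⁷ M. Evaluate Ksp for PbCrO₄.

Ksp = 2.29×10⁻¹³

PbCrO₄(s) ⇌ Pb²⁺(aq) + CrO₄²⁻(aq)
For each mole of PbCrO₄ that dissolves per liter, [Pb²⁺] = s and [CrO₄²⁻] = s; let s denote this solubility.
Ksp = [Pb²⁺][CrO₄²⁻] = s · s = s^2
Ksp = (4.79×10⁻⁷)^2 = 2.29×10⁻¹³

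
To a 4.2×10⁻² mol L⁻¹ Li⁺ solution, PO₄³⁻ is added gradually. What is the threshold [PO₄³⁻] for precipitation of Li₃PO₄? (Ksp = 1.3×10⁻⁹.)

1.8×10⁻⁵ M

A salt starts to precipitate once the ion product Q reaches its Ksp.
Li₃PO₄(s) ⇌ 3 Li⁺(aq) + PO₄³⁻(aq)
Ksp = [Li⁺]^3[PO₄³⁻] = [PO₄³⁻](4.2×10⁻²)^3
[PO₄³⁻] = 1.3×10⁻⁹ / (4.2×10⁻²)^3 = 1.8×10⁻⁵
[PO₄³⁻] = 1.8×10⁻⁵ mol L⁻¹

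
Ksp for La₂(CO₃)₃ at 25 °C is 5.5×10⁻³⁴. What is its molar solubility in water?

8.7×10⁻⁸ M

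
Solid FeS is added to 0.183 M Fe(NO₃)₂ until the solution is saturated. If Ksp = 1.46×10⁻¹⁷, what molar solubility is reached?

FeS(s) ⇌ Fe²⁺(aq) + S²⁻(aq)
Let s be the solubility of FeS here. The common ion gives [Fe²⁺] ≈ 0.183 M, and [S²⁻] = s.
Ksp = [Fe²⁺][S²⁻] = (0.183)s
s = 1.46×10⁻¹⁷ / (0.183) = 7.98×10⁻¹⁷
s = 7.98×10⁻¹⁷ M

7.98×10⁻¹⁷ M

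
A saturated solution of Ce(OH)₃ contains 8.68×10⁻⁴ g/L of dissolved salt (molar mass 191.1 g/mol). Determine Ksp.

Convert to molarity: s = 8.68×10⁻⁴ / 191.1 = 4.5421×10⁻⁶ mol/L
Ce(OH)₃(s) ⇌ Ce³⁺(aq) + 3 OH⁻(aq)
Call the molar solubility s, so that [Ce³⁺] = s and [OH⁻] = 3s.
Ksp = [Ce³⁺][OH⁻]^3 = s · (3s)^3 = 27s^4
Ksp = 27 × (4.5421×10⁻⁶)^4 = 1.15×10⁻²⁰

Ksp = 1.15×10⁻²⁰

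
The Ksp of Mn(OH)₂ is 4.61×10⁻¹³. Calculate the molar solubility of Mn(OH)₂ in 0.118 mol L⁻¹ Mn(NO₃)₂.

Mn(OH)₂(s) ⇌ Mn²⁺(aq) + 2 OH⁻(aq)
With Mn²⁺ already at 0.118 mol L⁻¹ and s small, take [Mn²⁺] ≈ 0.118 mol L⁻¹ and [OH⁻] = 2s.
Ksp = [Mn²⁺][OH⁻]^2 = (0.118)(2s)^2
(2s)^2 = 4.61×10⁻¹³ / (0.118) = 3.91×10⁻¹²
s = 9.88×10⁻⁷ mol L⁻¹

9.88×10⁻⁷ M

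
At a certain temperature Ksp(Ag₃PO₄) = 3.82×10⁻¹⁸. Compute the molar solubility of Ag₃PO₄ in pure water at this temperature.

Ag₃PO₄(s) ⇌ 3 Ag⁺(aq) + PO₄³⁻(aq)
If s mol/L of Ag₃PO₄ dissolves, [Ag⁺] = 3s and [PO₄³⁻] = s.
Ksp = [Ag⁺]^3[PO₄³⁻] = (3s)^3 · s = 27s^4
27s^4 = 3.82×10⁻¹⁸  ⇒  s^4 = 1.41×10⁻¹⁹
s = 1.94×10⁻⁵ mol/L

1.94×10⁻⁵ M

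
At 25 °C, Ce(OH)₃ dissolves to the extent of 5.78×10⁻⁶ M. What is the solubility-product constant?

Ksp = 3.01×10⁻²⁰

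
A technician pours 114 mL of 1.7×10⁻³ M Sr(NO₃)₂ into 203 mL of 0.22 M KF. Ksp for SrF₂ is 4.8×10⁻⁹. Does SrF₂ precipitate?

Yes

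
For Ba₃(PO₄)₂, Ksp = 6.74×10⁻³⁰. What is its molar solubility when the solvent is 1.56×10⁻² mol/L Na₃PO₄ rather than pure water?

1.01×10⁻⁹ M

Ba₃(PO₄)₂(s) ⇌ 3 Ba²⁺(aq) + 2 PO₄³⁻(aq)
The solution already contains PO₄³⁻ at 1.56×10⁻² mol/L. Let s be the molar solubility of Ba₃(PO₄)₂.
[PO₄³⁻] ≈ 1.56×10⁻² mol/L (common ion dominates); [Ba²⁺] = 3s.
Ksp = [Ba²⁺]^3[PO₄³⁻]^2 = (3s)^3(1.56×10⁻²)^2
(3s)^3 = 6.74×10⁻³⁰ / (1.56×10⁻²)^2 = 2.77×10⁻²⁶
s = 1.01×10⁻⁹ mol/L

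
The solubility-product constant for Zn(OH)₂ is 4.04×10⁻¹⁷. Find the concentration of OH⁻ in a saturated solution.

4.32×10⁻⁶ M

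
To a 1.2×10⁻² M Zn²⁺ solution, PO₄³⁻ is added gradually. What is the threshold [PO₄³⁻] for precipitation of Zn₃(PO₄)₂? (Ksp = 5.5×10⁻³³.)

5.6×10⁻¹⁴ M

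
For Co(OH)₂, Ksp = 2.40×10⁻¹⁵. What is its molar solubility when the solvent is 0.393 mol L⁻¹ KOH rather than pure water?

1.55×10⁻¹⁴ M

Co(OH)₂(s) ⇌ Co²⁺(aq) + 2 OH⁻(aq)
OH⁻ is already present at 0.393 mol L⁻¹. If s mol/L of Co(OH)₂ dissolves, [Co²⁺] = s while [OH⁻] ≈ 0.393 mol L⁻¹.
Ksp = [Co²⁺][OH⁻]^2 = s(0.393)^2
s = 2.40×10⁻¹⁵ / (0.393)^2 = 1.55×10⁻¹⁴
s = 1.55×10⁻¹⁴ mol L⁻¹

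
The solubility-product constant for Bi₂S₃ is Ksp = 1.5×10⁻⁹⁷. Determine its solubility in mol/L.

Bi₂S₃(s) ⇌ 2 Bi³⁺(aq) + 3 S²⁻(aq)
Call the molar solubility s, so that [Bi³⁺] = 2s and [S²⁻] = 3s.
Ksp = [Bi³⁺]^2[S²⁻]^3 = (2s)^2 · (3s)^3 = 108s^5
108s^5 = 1.5×10⁻⁹⁷  ⇒  s^5 = 1.4×10⁻⁹⁹
s = (1.4×10⁻⁹⁹)^(1/5) = 1.7×10⁻²⁰ M

1.7×10⁻²⁰ M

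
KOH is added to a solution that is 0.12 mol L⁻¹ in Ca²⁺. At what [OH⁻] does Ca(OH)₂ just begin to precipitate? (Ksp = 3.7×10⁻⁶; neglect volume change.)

Precipitation begins when Q = Ksp.
Ca(OH)₂(s) ⇌ Ca²⁺(aq) + 2 OH⁻(aq)
Ksp = [Ca²⁺][OH⁻]^2 = [OH⁻]^2(0.12)
[OH⁻]^2 = 3.7×10⁻⁶ / (0.12) = 3.1×10⁻⁵
[OH⁻] = 5.6×10⁻³ mol L⁻¹

5.6×10⁻³ M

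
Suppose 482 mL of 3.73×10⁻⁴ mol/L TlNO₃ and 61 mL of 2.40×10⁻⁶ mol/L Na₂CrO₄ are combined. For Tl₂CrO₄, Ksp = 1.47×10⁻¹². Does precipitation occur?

No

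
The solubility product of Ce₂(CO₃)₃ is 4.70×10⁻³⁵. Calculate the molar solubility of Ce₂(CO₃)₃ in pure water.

5.34×10⁻⁸ M

Ce₂(CO₃)₃(s) ⇌ 2 Ce³⁺(aq) + 3 CO₃²⁻(aq)
Call the molar solubility s, so that [Ce³⁺] = 2s and [CO₃²⁻] = 3s.
Ksp = [Ce³⁺]^2[CO₃²⁻]^3 = (2s)^2 · (3s)^3 = 108s^5
108s^5 = 4.70×10⁻³⁵  ⇒  s^5 = 4.35×10⁻³⁷
s = 5.34×10⁻⁸ M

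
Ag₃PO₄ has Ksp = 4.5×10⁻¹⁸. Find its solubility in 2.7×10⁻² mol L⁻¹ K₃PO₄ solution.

1.8×10⁻⁶ M

Ag₃PO₄(s) ⇌ 3 Ag⁺(aq) + PO₄³⁻(aq)
Let s be the solubility of Ag₃PO₄ here. The common ion gives [PO₄³⁻] ≈ 2.7×10⁻² mol L⁻¹, and [Ag⁺] = 3s.
Ksp = [Ag⁺]^3[PO₄³⁻] = (3s)^3(2.7×10⁻²)
(3s)^3 = 4.5×10⁻¹⁸ / (2.7×10⁻²) = 1.7×10⁻¹⁶
s = 1.8×10⁻⁶ mol L⁻¹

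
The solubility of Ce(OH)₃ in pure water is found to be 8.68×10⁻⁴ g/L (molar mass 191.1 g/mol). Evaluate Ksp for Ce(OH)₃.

Ksp = 1.15×10⁻²⁰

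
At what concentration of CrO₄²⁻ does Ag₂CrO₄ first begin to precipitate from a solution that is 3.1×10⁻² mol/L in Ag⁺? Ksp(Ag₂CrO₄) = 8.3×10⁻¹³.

8.6×10⁻¹⁰ M

A salt starts to precipitate once the ion product Q reaches its Ksp.
Ag₂CrO₄(s) ⇌ 2 Ag⁺(aq) + CrO₄²⁻(aq)
Ksp = [Ag⁺]^2[CrO₄²⁻] = [CrO₄²⁻](3.1×10⁻²)^2
[CrO₄²⁻] = 8.3×10⁻¹³ / (3.1×10⁻²)^2 = 8.6×10⁻¹⁰
[CrO₄²⁻] = 8.6×10⁻¹⁰ mol/L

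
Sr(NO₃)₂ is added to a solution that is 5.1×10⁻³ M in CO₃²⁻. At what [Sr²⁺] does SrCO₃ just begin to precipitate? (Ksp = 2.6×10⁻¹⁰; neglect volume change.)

Each salt precipitates once Q = Ksp for that salt.
SrCO₃(s) ⇌ Sr²⁺(aq) + CO₃²⁻(aq)
Ksp = [Sr²⁺][CO₃²⁻] = [Sr²⁺](5.1×10⁻³)
[Sr²⁺] = 2.6×10⁻¹⁰ / (5.1×10⁻³) = 5.1×10⁻⁸
[Sr²⁺] = 5.1×10⁻⁸ M

5.1×10⁻⁸ M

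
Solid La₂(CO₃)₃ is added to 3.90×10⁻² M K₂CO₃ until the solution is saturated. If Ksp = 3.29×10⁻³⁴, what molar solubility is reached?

1.18×10⁻¹⁵ M

La₂(CO₃)₃(s) ⇌ 2 La³⁺(aq) + 3 CO₃²⁻(aq)
CO₃²⁻ is already present at 3.90×10⁻² M. If s mol/L of La₂(CO₃)₃ dissolves, [La³⁺] = 2s while [CO₃²⁻] ≈ 3.90×10⁻² M.
Ksp = [La³⁺]^2[CO₃²⁻]^3 = (2s)^2(3.90×10⁻²)^3
(2s)^2 = 3.29×10⁻³⁴ / (3.90×10⁻²)^3 = 5.55×10⁻³⁰
s = 1.18×10⁻¹⁵ M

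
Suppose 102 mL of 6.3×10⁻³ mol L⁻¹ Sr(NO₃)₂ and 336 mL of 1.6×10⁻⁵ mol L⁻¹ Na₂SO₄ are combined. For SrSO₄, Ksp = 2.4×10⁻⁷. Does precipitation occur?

No

The combined volume is 438 mL.
[Sr²⁺] = (6.3×10⁻³)(102)/438 = 1.5×10⁻³ mol L⁻¹
[SO₄²⁻] = (1.6×10⁻⁵)(336)/438 = 1.2×10⁻⁵ mol L⁻¹
Q = [Sr²⁺][SO₄²⁻] = 1.8×10⁻⁸
Q = 1.8×10⁻⁸ < Ksp = 2.4×10⁻⁷, so the solution is unsaturated and no precipitate forms.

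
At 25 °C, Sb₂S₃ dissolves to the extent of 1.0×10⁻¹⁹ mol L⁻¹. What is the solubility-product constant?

Sb₂S₃(s) ⇌ 2 Sb³⁺(aq) + 3 S²⁻(aq)
Let s be the molar solubility. Then [Sb³⁺] = 2s and [S²⁻] = 3s.
Ksp = [Sb³⁺]^2[S²⁻]^3 = (2s)^2 · (3s)^3 = 108s^5
Ksp = 108 × (1.0×10⁻¹⁹)^5 = 1.1×10⁻⁹³

Ksp = 1.1×10⁻⁹³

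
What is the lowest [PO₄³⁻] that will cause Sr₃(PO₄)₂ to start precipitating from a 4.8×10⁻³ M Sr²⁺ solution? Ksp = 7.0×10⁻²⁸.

Each salt precipitates once Q = Ksp for that salt.
Sr₃(PO₄)₂(s) ⇌ 3 Sr²⁺(aq) + 2 PO₄³⁻(aq)
Ksp = [Sr²⁺]^3[PO₄³⁻]^2 = [PO₄³⁻]^2(4.8×10⁻³)^3
[PO₄³⁻]^2 = 7.0×10⁻²⁸ / (4.8×10⁻³)^3 = 6.3×10⁻²¹
[PO₄³⁻] = 8.0×10⁻¹¹ M

8.0×10⁻¹¹ M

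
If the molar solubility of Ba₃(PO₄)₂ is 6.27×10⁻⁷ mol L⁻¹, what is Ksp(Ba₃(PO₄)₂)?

Ba₃(PO₄)₂(s) ⇌ 3 Ba²⁺(aq) + 2 PO₄³⁻(aq)
If s mol/L of Ba₃(PO₄)₂ dissolves, [Ba²⁺] = 3s and [PO₄³⁻] = 2s.
Ksp = [Ba²⁺]^3[PO₄³⁻]^2 = (3s)^3 · (2s)^2 = 108s^5
Ksp = 108 × (6.27×10⁻⁷)^5 = 1.05×10⁻²⁹

Ksp = 1.05×10⁻²⁹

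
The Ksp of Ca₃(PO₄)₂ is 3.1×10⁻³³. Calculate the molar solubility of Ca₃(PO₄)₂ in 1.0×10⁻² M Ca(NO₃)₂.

Ca₃(PO₄)₂(s) ⇌ 3 Ca²⁺(aq) + 2 PO₄³⁻(aq)
With Ca²⁺ already at 1.0×10⁻² M and s small, take [Ca²⁺] ≈ 1.0×10⁻² M and [PO₄³⁻] = 2s.
Ksp = [Ca²⁺]^3[PO₄³⁻]^2 = (1.0×10⁻²)^3(2s)^2
(2s)^2 = 3.1×10⁻³³ / (1.0×10⁻²)^3 = 3.1×10⁻²⁷
s = 2.8×10⁻¹⁴ M

2.8×10⁻¹⁴ M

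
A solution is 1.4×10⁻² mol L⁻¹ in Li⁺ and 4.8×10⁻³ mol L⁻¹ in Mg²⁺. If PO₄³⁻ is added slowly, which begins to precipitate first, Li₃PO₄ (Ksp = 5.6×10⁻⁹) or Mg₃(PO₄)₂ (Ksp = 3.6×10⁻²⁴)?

The threshold for precipitation is Q = Ksp.
For Li₃PO₄: [PO₄³⁻] = (Ksp/[Li⁺]^3) = 2.0×10⁻³ mol L⁻¹
For Mg₃(PO₄)₂: [PO₄³⁻] = (Ksp/[Mg²⁺]^3)^(1/2) = 5.7×10⁻⁹ mol L⁻¹
Since Mg₃(PO₄)₂ needs less PO₄³⁻ to reach saturation, it precipitates first.

Mg₃(PO₄)₂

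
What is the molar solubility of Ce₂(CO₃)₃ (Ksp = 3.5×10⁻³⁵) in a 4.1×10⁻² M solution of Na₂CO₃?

Ce₂(CO₃)₃(s) ⇌ 2 Ce³⁺(aq) + 3 CO₃²⁻(aq)
The solution already contains CO₃²⁻ at 4.1×10⁻² M. Let s be the molar solubility of Ce₂(CO₃)₃.
[CO₃²⁻] ≈ 4.1×10⁻² M (common ion dominates); [Ce³⁺] = 2s.
Ksp = [Ce³⁺]^2[CO₃²⁻]^3 = (2s)^2(4.1×10⁻²)^3
(2s)^2 = 3.5×10⁻³⁵ / (4.1×10⁻²)^3 = 5.1×10⁻³¹
s = 3.6×10⁻¹⁶ M

3.6×10⁻¹⁶ M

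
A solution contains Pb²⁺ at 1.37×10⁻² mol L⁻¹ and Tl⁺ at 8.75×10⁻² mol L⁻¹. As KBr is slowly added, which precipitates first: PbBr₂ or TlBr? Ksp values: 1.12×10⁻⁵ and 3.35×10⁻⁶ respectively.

A salt starts to precipitate once the ion product Q reaches its Ksp.
For PbBr₂: [Br⁻] = (Ksp/[Pb²⁺])^(1/2) = 2.86×10⁻² mol L⁻¹
For TlBr: [Br⁻] = (Ksp/[Tl⁺]) = 3.83×10⁻⁵ mol L⁻¹
TlBr requires the lower [Br⁻], so it precipitates first.

TlBr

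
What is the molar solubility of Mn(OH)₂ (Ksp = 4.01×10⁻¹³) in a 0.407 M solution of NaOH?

2.42×10⁻¹² M

Mn(OH)₂(s) ⇌ Mn²⁺(aq) + 2 OH⁻(aq)
The solution already contains OH⁻ at 0.407 M. Let s be the molar solubility of Mn(OH)₂.
[OH⁻] ≈ 0.407 M (common ion dominates); [Mn²⁺] = s.
Ksp = [Mn²⁺][OH⁻]^2 = s(0.407)^2
s = 4.01×10⁻¹³ / (0.407)^2 = 2.42×10⁻¹²
s = 2.42×10⁻¹² M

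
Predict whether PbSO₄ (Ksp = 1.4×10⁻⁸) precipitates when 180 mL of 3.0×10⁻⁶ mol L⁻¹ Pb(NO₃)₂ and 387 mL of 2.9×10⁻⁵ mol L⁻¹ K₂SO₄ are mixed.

The combined volume is 567 mL.
[Pb²⁺] = (3.0×10⁻⁶)(180)/567 = 9.5×10⁻⁷ mol L⁻¹
[SO₄²⁻] = (2.9×10⁻⁵)(387)/567 = 2.0×10⁻⁵ mol L⁻¹
Q = [Pb²⁺][SO₄²⁻] = 1.9×10⁻¹¹
Q < Ksp (1.9×10⁻¹¹ vs 1.4×10⁻⁸); the solution remains unsaturated and no precipitate forms.

No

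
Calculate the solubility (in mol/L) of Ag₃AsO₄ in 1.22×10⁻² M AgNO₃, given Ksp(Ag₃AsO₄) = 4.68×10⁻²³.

Ag₃AsO₄(s) ⇌ 3 Ag⁺(aq) + AsO₄³⁻(aq)
Let s be the solubility of Ag₃AsO₄ here. The common ion gives [Ag⁺] ≈ 1.22×10⁻² M, and [AsO₄³⁻] = s.
Ksp = [Ag⁺]^3[AsO₄³⁻] = (1.22×10⁻²)^3s
s = 4.68×10⁻²³ / (1.22×10⁻²)^3 = 2.58×10⁻¹⁷
s = 2.58×10⁻¹⁷ M

2.58×10⁻¹⁷ M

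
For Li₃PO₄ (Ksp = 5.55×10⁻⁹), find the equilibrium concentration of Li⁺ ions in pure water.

Li₃PO₄(s) ⇌ 3 Li⁺(aq) + PO₄³⁻(aq)
For each mole of Li₃PO₄ that dissolves per liter, [Li⁺] = 3s and [PO₄³⁻] = s; let s denote this solubility.
Ksp = [Li⁺]^3[PO₄³⁻] = (3s)^3 · s = 27s^4 = 5.55×10⁻⁹
s = 3.79×10⁻³ mol/L
[Li⁺] = 3s = 1.14×10⁻² mol/L

1.14×10⁻² M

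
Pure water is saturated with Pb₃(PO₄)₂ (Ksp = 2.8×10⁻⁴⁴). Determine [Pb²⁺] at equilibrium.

2.3×10⁻⁹ M

Pb₃(PO₄)₂(s) ⇌ 3 Pb²⁺(aq) + 2 PO₄³⁻(aq)
With molar solubility s: [Pb²⁺] = 3s, [PO₄³⁻] = 2s.
Ksp = [Pb²⁺]^3[PO₄³⁻]^2 = (3s)^3 · (2s)^2 = 108s^5 = 2.8×10⁻⁴⁴
s = 7.6×10⁻¹⁰ mol/L
[Pb²⁺] = 3s = 2.3×10⁻⁹ mol/L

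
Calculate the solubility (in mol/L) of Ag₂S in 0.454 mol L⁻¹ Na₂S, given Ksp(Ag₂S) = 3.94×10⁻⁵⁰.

Ag₂S(s) ⇌ 2 Ag⁺(aq) + S²⁻(aq)
With S²⁻ already at 0.454 mol L⁻¹ and s small, take [S²⁻] ≈ 0.454 mol L⁻¹ and [Ag⁺] = 2s.
Ksp = [Ag⁺]^2[S²⁻] = (2s)^2(0.454)
(2s)^2 = 3.94×10⁻⁵⁰ / (0.454) = 8.68×10⁻⁵⁰
s = 1.47×10⁻²⁵ mol L⁻¹

1.47×10⁻²⁵ M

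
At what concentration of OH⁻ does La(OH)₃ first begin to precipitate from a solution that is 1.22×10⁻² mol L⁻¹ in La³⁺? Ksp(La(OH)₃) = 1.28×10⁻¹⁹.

2.19×10⁻⁶ M

The threshold for precipitation is Q = Ksp.
La(OH)₃(s) ⇌ La³⁺(aq) + 3 OH⁻(aq)
Ksp = [La³⁺][OH⁻]^3 = [OH⁻]^3(1.22×10⁻²)
[OH⁻]^3 = 1.28×10⁻¹⁹ / (1.22×10⁻²) = 1.05×10⁻¹⁷
[OH⁻] = 2.19×10⁻⁶ mol L⁻¹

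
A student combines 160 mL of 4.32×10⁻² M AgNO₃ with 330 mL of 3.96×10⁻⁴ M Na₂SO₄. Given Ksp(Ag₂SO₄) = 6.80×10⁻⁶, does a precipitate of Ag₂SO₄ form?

After mixing, V = 160 mL + 330 mL = 490 mL.
[Ag⁺] = (4.32×10⁻²)(160)/490 = 1.41×10⁻² M
[SO₄²⁻] = (3.96×10⁻⁴)(330)/490 = 2.67×10⁻⁴ M
Q = [Ag⁺]^2[SO₄²⁻] = 5.31×10⁻⁸
Since Q (5.31×10⁻⁸) is less than Ksp (6.80×10⁻⁶), no Ag₂SO₄ precipitates.

No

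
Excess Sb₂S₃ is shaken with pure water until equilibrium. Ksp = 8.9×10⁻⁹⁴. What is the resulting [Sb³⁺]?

1.9×10⁻¹⁹ M

Sb₂S₃(s) ⇌ 2 Sb³⁺(aq) + 3 S²⁻(aq)
If s mol/L of Sb₂S₃ dissolves, [Sb³⁺] = 2s and [S²⁻] = 3s.
Ksp = [Sb³⁺]^2[S²⁻]^3 = (2s)^2 · (3s)^3 = 108s^5 = 8.9×10⁻⁹⁴
s = 9.6×10⁻²⁰ mol/L
[Sb³⁺] = 2s = 1.9×10⁻¹⁹ mol/L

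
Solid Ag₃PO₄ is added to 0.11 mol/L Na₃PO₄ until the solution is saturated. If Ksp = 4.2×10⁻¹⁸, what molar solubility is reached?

1.1×10⁻⁶ M

Ag₃PO₄(s) ⇌ 3 Ag⁺(aq) + PO₄³⁻(aq)
PO₄³⁻ is already present at 0.11 mol/L. If s mol/L of Ag₃PO₄ dissolves, [Ag⁺] = 3s while [PO₄³⁻] ≈ 0.11 mol/L.
Ksp = [Ag⁺]^3[PO₄³⁻] = (3s)^3(0.11)
(3s)^3 = 4.2×10⁻¹⁸ / (0.11) = 3.8×10⁻¹⁷
s = 1.1×10⁻⁶ mol/L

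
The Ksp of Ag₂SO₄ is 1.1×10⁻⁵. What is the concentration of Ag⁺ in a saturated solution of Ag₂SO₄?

Ag₂SO₄(s) ⇌ 2 Ag⁺(aq) + SO₄²⁻(aq)
With molar solubility s: [Ag⁺] = 2s, [SO₄²⁻] = s.
Ksp = [Ag⁺]^2[SO₄²⁻] = (2s)^2 · s = 4s^3 = 1.1×10⁻⁵
s = 1.4×10⁻² M
[Ag⁺] = 2s = 2.8×10⁻² M

2.8×10⁻² M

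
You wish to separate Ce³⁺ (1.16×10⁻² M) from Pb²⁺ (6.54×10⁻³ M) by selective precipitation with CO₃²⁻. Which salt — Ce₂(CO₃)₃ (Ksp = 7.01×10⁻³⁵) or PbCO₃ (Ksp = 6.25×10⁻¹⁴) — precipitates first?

Precipitation begins when Q = Ksp.
For Ce₂(CO₃)₃: [CO₃²⁻] = (Ksp/[Ce³⁺]^2)^(1/3) = 8.05×10⁻¹¹ M
For PbCO₃: [CO₃²⁻] = (Ksp/[Pb²⁺]) = 9.56×10⁻¹² M
PbCO₃ requires the lower [CO₃²⁻], so it precipitates first.

PbCO₃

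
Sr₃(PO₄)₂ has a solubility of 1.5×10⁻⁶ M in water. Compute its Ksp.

Sr₃(PO₄)₂(s) ⇌ 3 Sr²⁺(aq) + 2 PO₄³⁻(aq)
With molar solubility s: [Sr²⁺] = 3s, [PO₄³⁻] = 2s.
Ksp = [Sr²⁺]^3[PO₄³⁻]^2 = (3s)^3 · (2s)^2 = 108s^5
Ksp = 108 × (1.5×10⁻⁶)^5 = 8.2×10⁻²⁸

Ksp = 8.2×10⁻²⁸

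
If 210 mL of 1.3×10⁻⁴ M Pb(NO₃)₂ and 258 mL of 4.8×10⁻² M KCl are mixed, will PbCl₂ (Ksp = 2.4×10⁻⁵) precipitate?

The combined volume is 468 mL.
[Pb²⁺] = (1.3×10⁻⁴)(210)/468 = 5.8×10⁻⁵ M
[Cl⁻] = (4.8×10⁻²)(258)/468 = 2.6×10⁻² M
Q = [Pb²⁺][Cl⁻]^2 = 4.1×10⁻⁸
Since Q (4.1×10⁻⁸) is less than Ksp (2.4×10⁻⁵), no PbCl₂ precipitates.

No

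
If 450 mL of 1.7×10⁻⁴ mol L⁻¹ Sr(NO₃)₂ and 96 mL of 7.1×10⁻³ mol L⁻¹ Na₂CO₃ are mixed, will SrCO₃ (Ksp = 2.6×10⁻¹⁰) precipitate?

Yes

The combined volume is 546 mL.
[Sr²⁺] = (1.7×10⁻⁴)(450)/546 = 1.4×10⁻⁴ mol L⁻¹
[CO₃²⁻] = (7.1×10⁻³)(96)/546 = 1.2×10⁻³ mol L⁻¹
Q = [Sr²⁺][CO₃²⁻] = 1.7×10⁻⁷
Because Q > Ksp (1.7×10⁻⁷ vs 2.6×10⁻¹⁰), a precipitate of SrCO₃ forms.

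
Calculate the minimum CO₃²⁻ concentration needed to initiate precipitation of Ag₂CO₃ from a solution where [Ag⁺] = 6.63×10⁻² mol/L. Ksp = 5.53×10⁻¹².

1.26×10⁻⁹ M

Precipitation begins when Q = Ksp.
Ag₂CO₃(s) ⇌ 2 Ag⁺(aq) + CO₃²⁻(aq)
Ksp = [Ag⁺]^2[CO₃²⁻] = [CO₃²⁻](6.63×10⁻²)^2
[CO₃²⁻] = 5.53×10⁻¹² / (6.63×10⁻²)^2 = 1.26×10⁻⁹
[CO₃²⁻] = 1.26×10⁻⁹ mol/L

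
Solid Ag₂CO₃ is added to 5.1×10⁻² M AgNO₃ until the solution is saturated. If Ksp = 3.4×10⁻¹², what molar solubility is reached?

1.3×10⁻⁹ M

Ag₂CO₃(s) ⇌ 2 Ag⁺(aq) + CO₃²⁻(aq)
Let s be the solubility of Ag₂CO₃ here. The common ion gives [Ag⁺] ≈ 5.1×10⁻² M, and [CO₃²⁻] = s.
Ksp = [Ag⁺]^2[CO₃²⁻] = (5.1×10⁻²)^2s
s = 3.4×10⁻¹² / (5.1×10⁻²)^2 = 1.3×10⁻⁹
s = 1.3×10⁻⁹ M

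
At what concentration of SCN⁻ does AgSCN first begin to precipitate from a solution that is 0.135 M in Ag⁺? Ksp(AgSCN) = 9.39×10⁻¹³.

Each salt precipitates once Q = Ksp for that salt.
AgSCN(s) ⇌ Ag⁺(aq) + SCN⁻(aq)
Ksp = [Ag⁺][SCN⁻] = [SCN⁻](0.135)
[SCN⁻] = 9.39×10⁻¹³ / (0.135) = 6.96×10⁻¹²
[SCN⁻] = 6.96×10⁻¹² M

6.96×10⁻¹² M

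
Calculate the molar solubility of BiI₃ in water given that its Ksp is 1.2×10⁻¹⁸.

BiI₃(s) ⇌ Bi³⁺(aq) + 3 I⁻(aq)
With molar solubility s: [Bi³⁺] = s, [I⁻] = 3s.
Ksp = [Bi³⁺][I⁻]^3 = s · (3s)^3 = 27s^4
27s^4 = 1.2×10⁻¹⁸  ⇒  s^4 = 4.4×10⁻²⁰
Taking the 4th root, s = 1.5×10⁻⁵ mol/L.

1.5×10⁻⁵ M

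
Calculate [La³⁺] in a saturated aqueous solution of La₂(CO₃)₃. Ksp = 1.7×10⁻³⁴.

1.4×10⁻⁷ M

La₂(CO₃)₃(s) ⇌ 2 La³⁺(aq) + 3 CO₃²⁻(aq)
If s mol/L of La₂(CO₃)₃ dissolves, [La³⁺] = 2s and [CO₃²⁻] = 3s.
Ksp = [La³⁺]^2[CO₃²⁻]^3 = (2s)^2 · (3s)^3 = 108s^5 = 1.7×10⁻³⁴
s = 6.9×10⁻⁸ mol L⁻¹
[La³⁺] = 2s = 1.4×10⁻⁷ mol L⁻¹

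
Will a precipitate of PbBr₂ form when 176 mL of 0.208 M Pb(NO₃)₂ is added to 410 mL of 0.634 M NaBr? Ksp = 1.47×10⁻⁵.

Yes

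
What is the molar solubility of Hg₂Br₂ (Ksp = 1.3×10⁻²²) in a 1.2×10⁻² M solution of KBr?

Hg₂Br₂(s) ⇌ Hg₂²⁺(aq) + 2 Br⁻(aq)
The solution already contains Br⁻ at 1.2×10⁻² M. Let s be the molar solubility of Hg₂Br₂.
[Br⁻] ≈ 1.2×10⁻² M (common ion dominates); [Hg₂²⁺] = s.
Ksp = [Hg₂²⁺][Br⁻]^2 = s(1.2×10⁻²)^2
s = 1.3×10⁻²² / (1.2×10⁻²)^2 = 9.0×10⁻¹⁹
s = 9.0×10⁻¹⁹ M

9.0×10⁻¹⁹ M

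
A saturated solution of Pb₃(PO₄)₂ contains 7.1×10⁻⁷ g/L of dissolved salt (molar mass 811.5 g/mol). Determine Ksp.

Ksp = 5.5×10⁻⁴⁴

s = (7.1×10⁻⁷ g L⁻¹)/(811.5 g mol⁻¹) = 8.749×10⁻¹⁰ M
Pb₃(PO₄)₂(s) ⇌ 3 Pb²⁺(aq) + 2 PO₄³⁻(aq)
If s mol/L of Pb₃(PO₄)₂ dissolves, [Pb²⁺] = 3s and [PO₄³⁻] = 2s.
Ksp = [Pb²⁺]^3[PO₄³⁻]^2 = (3s)^3 · (2s)^2 = 108s^5
Ksp = 108 × (8.749×10⁻¹⁰)^5 = 5.5×10⁻⁴⁴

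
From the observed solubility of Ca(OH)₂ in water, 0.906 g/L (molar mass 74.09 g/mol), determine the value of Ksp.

s = (0.906 g L⁻¹)/(74.09 g mol⁻¹) = 1.2228×10⁻² M
Ca(OH)₂(s) ⇌ Ca²⁺(aq) + 2 OH⁻(aq)
Call the molar solubility s, so that [Ca²⁺] = s and [OH⁻] = 2s.
Ksp = [Ca²⁺][OH⁻]^2 = s · (2s)^2 = 4s^3
Ksp = 4 × (1.2228×10⁻²)^3 = 7.31×10⁻⁶

Ksp = 7.31×10⁻⁶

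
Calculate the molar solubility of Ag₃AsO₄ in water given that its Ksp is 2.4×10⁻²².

1.7×10⁻⁶ M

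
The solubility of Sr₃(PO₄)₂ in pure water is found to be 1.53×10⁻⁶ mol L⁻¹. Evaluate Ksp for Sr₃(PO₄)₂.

Ksp = 9.05×10⁻²⁸

Sr₃(PO₄)₂(s) ⇌ 3 Sr²⁺(aq) + 2 PO₄³⁻(aq)
Let s be the molar solubility. Then [Sr²⁺] = 3s and [PO₄³⁻] = 2s.
Ksp = [Sr²⁺]^3[PO₄³⁻]^2 = (3s)^3 · (2s)^2 = 108s^5
Ksp = 108 × (1.53×10⁻⁶)^5 = 9.05×10⁻²⁸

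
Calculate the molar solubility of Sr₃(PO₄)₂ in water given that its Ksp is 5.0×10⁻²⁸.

Sr₃(PO₄)₂(s) ⇌ 3 Sr²⁺(aq) + 2 PO₄³⁻(aq)
For each mole of Sr₃(PO₄)₂ that dissolves per liter, [Sr²⁺] = 3s and [PO₄³⁻] = 2s; let s denote this solubility.
Ksp = [Sr²⁺]^3[PO₄³⁻]^2 = (3s)^3 · (2s)^2 = 108s^5
108s^5 = 5.0×10⁻²⁸  ⇒  s^5 = 4.6×10⁻³⁰
s = (4.6×10⁻³⁰)^(1/5) = 1.4×10⁻⁶ M

1.4×10⁻⁶ M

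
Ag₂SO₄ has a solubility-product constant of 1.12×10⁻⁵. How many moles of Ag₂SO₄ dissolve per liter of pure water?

Ag₂SO₄(s) ⇌ 2 Ag⁺(aq) + SO₄²⁻(aq)
Call the molar solubility s, so that [Ag⁺] = 2s and [SO₄²⁻] = s.
Ksp = [Ag⁺]^2[SO₄²⁻] = (2s)^2 · s = 4s^3
4s^3 = 1.12×10⁻⁵  ⇒  s^3 = 2.80×10⁻⁶
Taking the 3rd root, s = 1.41×10⁻² mol L⁻¹.

1.41×10⁻² M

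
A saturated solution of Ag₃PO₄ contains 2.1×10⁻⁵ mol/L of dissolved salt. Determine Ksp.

Ksp = 5.3×10⁻¹⁸

Ag₃PO₄(s) ⇌ 3 Ag⁺(aq) + PO₄³⁻(aq)
If s mol/L of Ag₃PO₄ dissolves, [Ag⁺] = 3s and [PO₄³⁻] = s.
Ksp = [Ag⁺]^3[PO₄³⁻] = (3s)^3 · s = 27s^4
Ksp = 27 × (2.1×10⁻⁵)^4 = 5.3×10⁻¹⁸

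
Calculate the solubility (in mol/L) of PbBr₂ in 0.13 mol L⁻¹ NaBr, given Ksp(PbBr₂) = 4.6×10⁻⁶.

2.7×10⁻⁴ M

PbBr₂(s) ⇌ Pb²⁺(aq) + 2 Br⁻(aq)
With Br⁻ already at 0.13 mol L⁻¹ and s small, take [Br⁻] ≈ 0.13 mol L⁻¹ and [Pb²⁺] = s.
Ksp = [Pb²⁺][Br⁻]^2 = s(0.13)^2
s = 4.6×10⁻⁶ / (0.13)^2 = 2.7×10⁻⁴
s = 2.7×10⁻⁴ mol L⁻¹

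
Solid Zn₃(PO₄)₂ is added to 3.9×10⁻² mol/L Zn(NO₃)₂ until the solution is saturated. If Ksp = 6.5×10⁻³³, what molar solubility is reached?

Zn₃(PO₄)₂(s) ⇌ 3 Zn²⁺(aq) + 2 PO₄³⁻(aq)
The solution already contains Zn²⁺ at 3.9×10⁻² mol/L. Let s be the molar solubility of Zn₃(PO₄)₂.
[Zn²⁺] ≈ 3.9×10⁻² mol/L (common ion dominates); [PO₄³⁻] = 2s.
Ksp = [Zn²⁺]^3[PO₄³⁻]^2 = (3.9×10⁻²)^3(2s)^2
(2s)^2 = 6.5×10⁻³³ / (3.9×10⁻²)^3 = 1.1×10⁻²⁸
s = 5.2×10⁻¹⁵ mol/L

5.2×10⁻¹⁵ M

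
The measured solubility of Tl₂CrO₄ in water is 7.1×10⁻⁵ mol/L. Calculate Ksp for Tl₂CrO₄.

Ksp = 1.4×10⁻¹²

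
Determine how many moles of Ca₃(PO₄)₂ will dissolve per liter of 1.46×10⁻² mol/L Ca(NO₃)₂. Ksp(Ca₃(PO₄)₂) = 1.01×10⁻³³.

9.01×10⁻¹⁵ M

Ca₃(PO₄)₂(s) ⇌ 3 Ca²⁺(aq) + 2 PO₄³⁻(aq)
Ca²⁺ is already present at 1.46×10⁻² mol/L. If s mol/L of Ca₃(PO₄)₂ dissolves, [PO₄³⁻] = 2s while [Ca²⁺] ≈ 1.46×10⁻² mol/L.
Ksp = [Ca²⁺]^3[PO₄³⁻]^2 = (1.46×10⁻²)^3(2s)^2
(2s)^2 = 1.01×10⁻³³ / (1.46×10⁻²)^3 = 3.25×10⁻²⁸
s = 9.01×10⁻¹⁵ mol/L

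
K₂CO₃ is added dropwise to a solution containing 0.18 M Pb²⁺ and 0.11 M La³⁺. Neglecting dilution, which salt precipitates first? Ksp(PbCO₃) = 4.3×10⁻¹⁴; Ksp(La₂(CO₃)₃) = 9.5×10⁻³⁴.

The threshold for precipitation is Q = Ksp.
For PbCO₃: [CO₃²⁻] = (Ksp/[Pb²⁺]) = 2.4×10⁻¹³ M
For La₂(CO₃)₃: [CO₃²⁻] = (Ksp/[La³⁺]^2)^(1/3) = 4.3×10⁻¹¹ M
Since PbCO₃ needs less CO₃²⁻ to reach saturation, it precipitates first.

PbCO₃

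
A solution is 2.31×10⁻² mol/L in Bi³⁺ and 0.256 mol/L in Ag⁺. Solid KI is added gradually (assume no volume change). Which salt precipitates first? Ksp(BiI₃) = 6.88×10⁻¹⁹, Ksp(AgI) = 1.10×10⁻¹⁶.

The threshold for precipitation is Q = Ksp.
For BiI₃: [I⁻] = (Ksp/[Bi³⁺])^(1/3) = 3.10×10⁻⁶ mol/L
For AgI: [I⁻] = (Ksp/[Ag⁺]) = 4.30×10⁻¹⁶ mol/L
The smaller threshold [I⁻] is reached first, so AgI precipitates first.

AgI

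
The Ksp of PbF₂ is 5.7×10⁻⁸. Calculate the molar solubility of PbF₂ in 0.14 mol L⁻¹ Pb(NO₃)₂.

3.2×10⁻⁴ M

PbF₂(s) ⇌ Pb²⁺(aq) + 2 F⁻(aq)
Pb²⁺ is already present at 0.14 mol L⁻¹. If s mol/L of PbF₂ dissolves, [F⁻] = 2s while [Pb²⁺] ≈ 0.14 mol L⁻¹.
Ksp = [Pb²⁺][F⁻]^2 = (0.14)(2s)^2
(2s)^2 = 5.7×10⁻⁸ / (0.14) = 4.1×10⁻⁷
s = 3.2×10⁻⁴ mol L⁻¹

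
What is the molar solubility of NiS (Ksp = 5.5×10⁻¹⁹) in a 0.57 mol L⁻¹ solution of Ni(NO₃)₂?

NiS(s) ⇌ Ni²⁺(aq) + S²⁻(aq)
Let s be the solubility of NiS here. The common ion gives [Ni²⁺] ≈ 0.57 mol L⁻¹, and [S²⁻] = s.
Ksp = [Ni²⁺][S²⁻] = (0.57)s
s = 5.5×10⁻¹⁹ / (0.57) = 9.6×10⁻¹⁹
s = 9.6×10⁻¹⁹ mol L⁻¹

9.6×10⁻¹⁹ M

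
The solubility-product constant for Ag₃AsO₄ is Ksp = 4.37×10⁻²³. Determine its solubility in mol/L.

1.13×10⁻⁶ M

Ag₃AsO₄(s) ⇌ 3 Ag⁺(aq) + AsO₄³⁻(aq)
Let s be the molar solubility. Then [Ag⁺] = 3s and [AsO₄³⁻] = s.
Ksp = [Ag⁺]^3[AsO₄³⁻] = (3s)^3 · s = 27s^4
27s^4 = 4.37×10⁻²³  ⇒  s^4 = 1.62×10⁻²⁴
s = 1.13×10⁻⁶ M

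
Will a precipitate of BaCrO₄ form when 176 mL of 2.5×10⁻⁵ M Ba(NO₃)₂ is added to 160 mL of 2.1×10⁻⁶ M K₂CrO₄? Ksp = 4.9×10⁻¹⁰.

The combined volume is 336 mL.
[Ba²⁺] = (2.5×10⁻⁵)(176)/336 = 1.3×10⁻⁵ M
[CrO₄²⁻] = (2.1×10⁻⁶)(160)/336 = 1.0×10⁻⁶ M
Q = [Ba²⁺][CrO₄²⁻] = 1.3×10⁻¹¹
Q < Ksp (1.3×10⁻¹¹ vs 4.9×10⁻¹⁰); the solution remains unsaturated and no precipitate forms.

No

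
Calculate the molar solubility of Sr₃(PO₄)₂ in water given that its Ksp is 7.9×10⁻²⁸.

1.5×10⁻⁶ M

Sr₃(PO₄)₂(s) ⇌ 3 Sr²⁺(aq) + 2 PO₄³⁻(aq)
For each mole of Sr₃(PO₄)₂ that dissolves per liter, [Sr²⁺] = 3s and [PO₄³⁻] = 2s; let s denote this solubility.
Ksp = [Sr²⁺]^3[PO₄³⁻]^2 = (3s)^3 · (2s)^2 = 108s^5
108s^5 = 7.9×10⁻²⁸  ⇒  s^5 = 7.3×10⁻³⁰
Taking the 5th root, s = 1.5×10⁻⁶ mol L⁻¹.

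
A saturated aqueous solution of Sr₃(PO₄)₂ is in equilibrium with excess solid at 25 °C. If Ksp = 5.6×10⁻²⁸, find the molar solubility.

1.4×10⁻⁶ M

Sr₃(PO₄)₂(s) ⇌ 3 Sr²⁺(aq) + 2 PO₄³⁻(aq)
Let s be the molar solubility. Then [Sr²⁺] = 3s and [PO₄³⁻] = 2s.
Ksp = [Sr²⁺]^3[PO₄³⁻]^2 = (3s)^3 · (2s)^2 = 108s^5
108s^5 = 5.6×10⁻²⁸  ⇒  s^5 = 5.2×10⁻³⁰
Taking the 5th root, s = 1.4×10⁻⁶ mol/L.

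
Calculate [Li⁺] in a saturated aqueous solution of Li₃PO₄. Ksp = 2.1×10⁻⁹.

8.9×10⁻³ M

Li₃PO₄(s) ⇌ 3 Li⁺(aq) + PO₄³⁻(aq)
For each mole of Li₃PO₄ that dissolves per liter, [Li⁺] = 3s and [PO₄³⁻] = s; let s denote this solubility.
Ksp = [Li⁺]^3[PO₄³⁻] = (3s)^3 · s = 27s^4 = 2.1×10⁻⁹
s = 3.0×10⁻³ mol/L
[Li⁺] = 3s = 8.9×10⁻³ mol/L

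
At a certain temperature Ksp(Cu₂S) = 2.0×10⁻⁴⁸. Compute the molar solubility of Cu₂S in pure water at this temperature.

Cu₂S(s) ⇌ 2 Cu⁺(aq) + S²⁻(aq)
Let s be the molar solubility. Then [Cu⁺] = 2s and [S²⁻] = s.
Ksp = [Cu⁺]^2[S²⁻] = (2s)^2 · s = 4s^3
4s^3 = 2.0×10⁻⁴⁸  ⇒  s^3 = 5.0×10⁻⁴⁹
s = 7.9×10⁻¹⁷ M

7.9×10⁻¹⁷ M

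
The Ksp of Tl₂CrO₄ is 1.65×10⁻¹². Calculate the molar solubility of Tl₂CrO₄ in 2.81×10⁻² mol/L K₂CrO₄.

3.83×10⁻⁶ M

Tl₂CrO₄(s) ⇌ 2 Tl⁺(aq) + CrO₄²⁻(aq)
With CrO₄²⁻ already at 2.81×10⁻² mol/L and s small, take [CrO₄²⁻] ≈ 2.81×10⁻² mol/L and [Tl⁺] = 2s.
Ksp = [Tl⁺]^2[CrO₄²⁻] = (2s)^2(2.81×10⁻²)
(2s)^2 = 1.65×10⁻¹² / (2.81×10⁻²) = 5.87×10⁻¹¹
s = 3.83×10⁻⁶ mol/L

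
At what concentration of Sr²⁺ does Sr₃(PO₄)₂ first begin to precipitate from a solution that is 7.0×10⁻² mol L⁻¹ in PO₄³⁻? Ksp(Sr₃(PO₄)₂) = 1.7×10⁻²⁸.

A salt starts to precipitate once the ion product Q reaches its Ksp.
Sr₃(PO₄)₂(s) ⇌ 3 Sr²⁺(aq) + 2 PO₄³⁻(aq)
Ksp = [Sr²⁺]^3[PO₄³⁻]^2 = [Sr²⁺]^3(7.0×10⁻²)^2
[Sr²⁺]^3 = 1.7×10⁻²⁸ / (7.0×10⁻²)^2 = 3.5×10⁻²⁶
[Sr²⁺] = 3.3×10⁻⁹ mol L⁻¹

3.3×10⁻⁹ M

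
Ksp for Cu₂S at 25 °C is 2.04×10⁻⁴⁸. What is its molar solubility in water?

Cu₂S(s) ⇌ 2 Cu⁺(aq) + S²⁻(aq)
Call the molar solubility s, so that [Cu⁺] = 2s and [S²⁻] = s.
Ksp = [Cu⁺]^2[S²⁻] = (2s)^2 · s = 4s^3
4s^3 = 2.04×10⁻⁴⁸  ⇒  s^3 = 5.10×10⁻⁴⁹
s = (5.10×10⁻⁴⁹)^(1/3) = 7.99×10⁻¹⁷ mol/L

7.99×10⁻¹⁷ M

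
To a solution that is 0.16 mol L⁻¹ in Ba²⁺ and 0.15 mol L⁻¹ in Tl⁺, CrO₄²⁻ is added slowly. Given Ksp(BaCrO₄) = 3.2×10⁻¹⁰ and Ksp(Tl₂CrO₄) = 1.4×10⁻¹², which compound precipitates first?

Tl₂CrO₄

A salt starts to precipitate once the ion product Q reaches its Ksp.
For BaCrO₄: [CrO₄²⁻] = (Ksp/[Ba²⁺]) = 2.0×10⁻⁹ mol L⁻¹
For Tl₂CrO₄: [CrO₄²⁻] = (Ksp/[Tl⁺]^2) = 6.2×10⁻¹¹ mol L⁻¹
Since Tl₂CrO₄ needs less CrO₄²⁻ to reach saturation, it precipitates first.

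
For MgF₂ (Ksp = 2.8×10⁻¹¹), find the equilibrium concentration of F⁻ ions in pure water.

MgF₂(s) ⇌ Mg²⁺(aq) + 2 F⁻(aq)
Call the molar solubility s, so that [Mg²⁺] = s and [F⁻] = 2s.
Ksp = [Mg²⁺][F⁻]^2 = s · (2s)^2 = 4s^3 = 2.8×10⁻¹¹
s = 1.9×10⁻⁴ mol/L
[F⁻] = 2s = 3.8×10⁻⁴ mol/L

3.8×10⁻⁴ M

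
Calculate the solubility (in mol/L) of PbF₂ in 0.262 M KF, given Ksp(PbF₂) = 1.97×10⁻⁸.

2.87×10⁻⁷ M

PbF₂(s) ⇌ Pb²⁺(aq) + 2 F⁻(aq)
The solution already contains F⁻ at 0.262 M. Let s be the molar solubility of PbF₂.
[F⁻] ≈ 0.262 M (common ion dominates); [Pb²⁺] = s.
Ksp = [Pb²⁺][F⁻]^2 = s(0.262)^2
s = 1.97×10⁻⁸ / (0.262)^2 = 2.87×10⁻⁷
s = 2.87×10⁻⁷ M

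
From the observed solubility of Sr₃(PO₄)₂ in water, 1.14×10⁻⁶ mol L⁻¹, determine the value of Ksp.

Sr₃(PO₄)₂(s) ⇌ 3 Sr²⁺(aq) + 2 PO₄³⁻(aq)
If s mol/L of Sr₃(PO₄)₂ dissolves, [Sr²⁺] = 3s and [PO₄³⁻] = 2s.
Ksp = [Sr²⁺]^3[PO₄³⁻]^2 = (3s)^3 · (2s)^2 = 108s^5
Ksp = 108 × (1.14×10⁻⁶)^5 = 2.08×10⁻²⁸

Ksp = 2.08×10⁻²⁸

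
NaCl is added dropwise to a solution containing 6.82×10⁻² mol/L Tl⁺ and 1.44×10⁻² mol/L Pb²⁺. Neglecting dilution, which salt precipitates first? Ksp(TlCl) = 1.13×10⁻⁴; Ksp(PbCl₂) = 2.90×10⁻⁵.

Precipitation begins when Q = Ksp.
For TlCl: [Cl⁻] = (Ksp/[Tl⁺]) = 1.66×10⁻³ mol/L
For PbCl₂: [Cl⁻] = (Ksp/[Pb²⁺])^(1/2) = 4.49×10⁻² mol/L
TlCl requires the lower [Cl⁻], so it precipitates first.

TlCl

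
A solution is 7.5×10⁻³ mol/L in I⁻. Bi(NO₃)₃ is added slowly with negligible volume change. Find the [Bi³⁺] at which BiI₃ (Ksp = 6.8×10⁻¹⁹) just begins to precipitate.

1.6×10⁻¹² M

Each salt precipitates once Q = Ksp for that salt.
BiI₃(s) ⇌ Bi³⁺(aq) + 3 I⁻(aq)
Ksp = [Bi³⁺][I⁻]^3 = [Bi³⁺](7.5×10⁻³)^3
[Bi³⁺] = 6.8×10⁻¹⁹ / (7.5×10⁻³)^3 = 1.6×10⁻¹²
[Bi³⁺] = 1.6×10⁻¹² mol/L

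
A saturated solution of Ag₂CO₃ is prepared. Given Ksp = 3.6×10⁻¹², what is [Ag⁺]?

1.9×10⁻⁴ M

Ag₂CO₃(s) ⇌ 2 Ag⁺(aq) + CO₃²⁻(aq)
Let s be the molar solubility. Then [Ag⁺] = 2s and [CO₃²⁻] = s.
Ksp = [Ag⁺]^2[CO₃²⁻] = (2s)^2 · s = 4s^3 = 3.6×10⁻¹²
s = 9.7×10⁻⁵ M
[Ag⁺] = 2s = 1.9×10⁻⁴ M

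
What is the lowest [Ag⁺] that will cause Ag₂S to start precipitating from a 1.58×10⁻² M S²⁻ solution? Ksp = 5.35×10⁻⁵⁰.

The threshold for precipitation is Q = Ksp.
Ag₂S(s) ⇌ 2 Ag⁺(aq) + S²⁻(aq)
Ksp = [Ag⁺]^2[S²⁻] = [Ag⁺]^2(1.58×10⁻²)
[Ag⁺]^2 = 5.35×10⁻⁵⁰ / (1.58×10⁻²) = 3.39×10⁻⁴⁸
[Ag⁺] = 1.84×10⁻²⁴ M

1.84×10⁻²⁴ M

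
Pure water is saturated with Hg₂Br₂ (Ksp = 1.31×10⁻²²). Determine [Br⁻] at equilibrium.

Hg₂Br₂(s) ⇌ Hg₂²⁺(aq) + 2 Br⁻(aq)
With molar solubility s: [Hg₂²⁺] = s, [Br⁻] = 2s.
Ksp = [Hg₂²⁺][Br⁻]^2 = s · (2s)^2 = 4s^3 = 1.31×10⁻²²
s = 3.20×10⁻⁸ mol/L
[Br⁻] = 2s = 6.40×10⁻⁸ mol/L

6.40×10⁻⁸ M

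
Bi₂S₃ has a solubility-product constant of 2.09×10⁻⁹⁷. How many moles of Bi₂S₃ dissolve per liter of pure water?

1.81×10⁻²⁰ M

Bi₂S₃(s) ⇌ 2 Bi³⁺(aq) + 3 S²⁻(aq)
For each mole of Bi₂S₃ that dissolves per liter, [Bi³⁺] = 2s and [S²⁻] = 3s; let s denote this solubility.
Ksp = [Bi³⁺]^2[S²⁻]^3 = (2s)^2 · (3s)^3 = 108s^5
108s^5 = 2.09×10⁻⁹⁷  ⇒  s^5 = 1.94×10⁻⁹⁹
s = 1.81×10⁻²⁰ mol/L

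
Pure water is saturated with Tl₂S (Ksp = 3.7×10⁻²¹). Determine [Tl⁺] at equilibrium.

1.9×10⁻⁷ M

Tl₂S(s) ⇌ 2 Tl⁺(aq) + S²⁻(aq)
With molar solubility s: [Tl⁺] = 2s, [S²⁻] = s.
Ksp = [Tl⁺]^2[S²⁻] = (2s)^2 · s = 4s^3 = 3.7×10⁻²¹
s = 9.7×10⁻⁸ mol L⁻¹
[Tl⁺] = 2s = 1.9×10⁻⁷ mol L⁻¹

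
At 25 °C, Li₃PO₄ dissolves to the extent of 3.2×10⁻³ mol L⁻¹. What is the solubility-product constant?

Ksp = 2.8×10⁻⁹

Li₃PO₄(s) ⇌ 3 Li⁺(aq) + PO₄³⁻(aq)
Call the molar solubility s, so that [Li⁺] = 3s and [PO₄³⁻] = s.
Ksp = [Li⁺]^3[PO₄³⁻] = (3s)^3 · s = 27s^4
Ksp = 27 × (3.2×10⁻³)^4 = 2.8×10⁻⁹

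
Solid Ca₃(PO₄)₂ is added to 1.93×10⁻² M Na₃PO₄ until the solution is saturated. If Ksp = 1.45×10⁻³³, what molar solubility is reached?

5.24×10⁻¹¹ M

Ca₃(PO₄)₂(s) ⇌ 3 Ca²⁺(aq) + 2 PO₄³⁻(aq)
With PO₄³⁻ already at 1.93×10⁻² M and s small, take [PO₄³⁻] ≈ 1.93×10⁻² M and [Ca²⁺] = 3s.
Ksp = [Ca²⁺]^3[PO₄³⁻]^2 = (3s)^3(1.93×10⁻²)^2
(3s)^3 = 1.45×10⁻³³ / (1.93×10⁻²)^2 = 3.89×10⁻³⁰
s = 5.24×10⁻¹¹ M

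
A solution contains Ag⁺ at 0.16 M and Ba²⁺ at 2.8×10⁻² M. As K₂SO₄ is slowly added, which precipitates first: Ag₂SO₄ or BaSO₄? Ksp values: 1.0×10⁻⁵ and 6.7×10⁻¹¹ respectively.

BaSO₄

A salt starts to precipitate once the ion product Q reaches its Ksp.
For Ag₂SO₄: [SO₄²⁻] = (Ksp/[Ag⁺]^2) = 3.9×10⁻⁴ M
For BaSO₄: [SO₄²⁻] = (Ksp/[Ba²⁺]) = 2.4×10⁻⁹ M
BaSO₄ requires the lower [SO₄²⁻], so it precipitates first.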